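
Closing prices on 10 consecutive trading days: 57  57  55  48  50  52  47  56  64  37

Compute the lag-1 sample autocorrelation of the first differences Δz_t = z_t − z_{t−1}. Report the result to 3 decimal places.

First differences Δz: 0, -2, -7, 2, 2, -5, 9, 8, -27
Mean of differences = -2.2222
Numerator Σ(Δz_t−Δz̄)(Δz_{t+1}−Δz̄) = -184.3827
Denominator Σ(Δz_t−Δz̄)² = 915.5556
r_1(Δz) = -184.3827 / 915.5556 = -0.201

-0.201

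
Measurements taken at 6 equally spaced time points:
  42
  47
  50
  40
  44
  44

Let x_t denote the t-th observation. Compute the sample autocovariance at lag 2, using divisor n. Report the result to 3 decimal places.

-4.250

Mean x̄ = (42 + 47 + 50 + 40 + 44 + 44)/6 = 44.5000
Σ_{t=1}^{4}(x_t−x̄)(x_{t+2}−x̄) = -25.5000
γ_2 = -25.5000 / 6 = -4.250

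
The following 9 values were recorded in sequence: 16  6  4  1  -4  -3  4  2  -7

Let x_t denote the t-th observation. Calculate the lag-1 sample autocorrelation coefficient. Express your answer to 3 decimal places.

Mean x̄ = (16 + 6 + 4 + 1 − 4 − 3 + 4 + 2 − 7)/9 = 2.1111
Numerator Σ_{t=1}^{8}(x_t−x̄)(x_{t+1}−x̄) = 88.4321
Denominator Σ(x_t−x̄)² = 362.8889
r_1 = 88.4321 / 362.8889 = 0.244

0.244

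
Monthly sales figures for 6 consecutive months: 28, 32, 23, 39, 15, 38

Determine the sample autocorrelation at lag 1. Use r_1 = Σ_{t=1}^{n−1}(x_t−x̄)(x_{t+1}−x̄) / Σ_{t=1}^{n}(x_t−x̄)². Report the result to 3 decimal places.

-0.818

Mean x̄ = (28 + 32 + 23 + 39 + 15 + 38)/6 = 29.1667
Deviations from mean: -1.1667, 2.8333, -6.1667, 9.8333, -14.1667, 8.8333
Σ(x_t−x̄)(x_{t+1}−x̄) = (-3.3056) + (-17.4722) + (-60.6389) + (-139.3056) + (-125.1389) = -345.8611
Denominator Σ(x_t−x̄)² = 422.8333
r_1 = -345.8611 / 422.8333 = -0.818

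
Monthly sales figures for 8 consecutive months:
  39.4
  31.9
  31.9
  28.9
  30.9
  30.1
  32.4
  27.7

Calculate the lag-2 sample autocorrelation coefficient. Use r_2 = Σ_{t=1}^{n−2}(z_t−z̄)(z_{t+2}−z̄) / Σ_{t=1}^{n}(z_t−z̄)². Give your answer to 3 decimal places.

0.125

Mean z̄ = (39.4 + 31.9 + 31.9 + 28.9 + 30.9 + 30.1 + 32.4 + 27.7)/8 = 31.6500
Σ(z_t−z̄)(z_{t+2}−z̄) = (1.9375) + (-0.6875) + (-0.1875) + (4.2625) + (-0.5625) + (6.1225) = 10.8850
Denominator Σ(z_t−z̄)² = 86.8800
r_2 = 10.8850 / 86.8800 = 0.125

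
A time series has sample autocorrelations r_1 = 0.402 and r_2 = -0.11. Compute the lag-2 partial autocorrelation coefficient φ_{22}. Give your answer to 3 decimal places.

-0.324

φ_{22} = (r_2 − r_1²) / (1 − r_1²)
r_1² = (0.402)² = 0.161604
Numerator = -0.11 − 0.1616 = -0.2716; denominator = 1 − 0.1616 = 0.8384
φ_{22} = -0.2716 / 0.8384 = -0.324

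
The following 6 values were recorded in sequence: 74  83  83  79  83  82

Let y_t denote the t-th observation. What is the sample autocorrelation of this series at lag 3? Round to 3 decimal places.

Mean ȳ = (74 + 83 + 83 + 79 + 83 + 82)/6 = 80.6667
Deviations from mean: -6.6667, 2.3333, 2.3333, -1.6667, 2.3333, 1.3333
Numerator Σ_{t=1}^{3}(y_t−ȳ)(y_{t+3}−ȳ) = 19.6667
Denominator Σ(y_t−ȳ)² = 65.3333
r_3 = 19.6667 / 65.3333 = 0.301

0.301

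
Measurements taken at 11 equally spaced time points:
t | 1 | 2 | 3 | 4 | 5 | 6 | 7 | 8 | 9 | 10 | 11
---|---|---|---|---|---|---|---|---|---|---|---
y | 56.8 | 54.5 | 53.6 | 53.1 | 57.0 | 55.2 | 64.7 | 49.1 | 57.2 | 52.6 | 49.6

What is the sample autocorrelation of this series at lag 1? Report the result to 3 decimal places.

-0.337

Mean ȳ = (56.8 + 54.5 + 53.6 + 53.1 + 57.0 + 55.2 + 64.7 + 49.1 + 57.2 + 52.6 + 49.6)/11 = 54.8545
Numerator Σ_{t=1}^{10}(y_t−ȳ)(y_{t+1}−ȳ) = -61.2602
Denominator Σ(y_t−ȳ)² = 181.5273
r_1 = -61.2602 / 181.5273 = -0.337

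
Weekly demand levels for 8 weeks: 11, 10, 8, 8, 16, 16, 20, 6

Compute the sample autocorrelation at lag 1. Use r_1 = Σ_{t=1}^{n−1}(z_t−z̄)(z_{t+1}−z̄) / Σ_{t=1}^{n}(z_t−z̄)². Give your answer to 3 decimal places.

Mean z̄ = (11 + 10 + 8 + 8 + 16 + 16 + 20 + 6)/8 = 11.8750
Numerator Σ_{t=1}^{7}(z_t−z̄)(z_{t+1}−z̄) = 10.7344
Denominator Σ(z_t−z̄)² = 168.8750
r_1 = 10.7344 / 168.8750 = 0.064

0.064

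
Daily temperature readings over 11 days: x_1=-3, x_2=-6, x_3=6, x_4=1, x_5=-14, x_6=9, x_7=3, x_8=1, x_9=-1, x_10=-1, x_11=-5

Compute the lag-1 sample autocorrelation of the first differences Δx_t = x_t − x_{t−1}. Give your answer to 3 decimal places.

-0.491

First differences Δx: -3, 12, -5, -15, 23, -6, -2, -2, 0, -4
Mean of differences = -0.2000
Numerator Σ(Δx_t−Δx̄)(Δx_{t+1}−Δx̄) = -487.0400
Denominator Σ(Δx_t−Δx̄)² = 991.6000
r_1(Δx) = -487.0400 / 991.6000 = -0.491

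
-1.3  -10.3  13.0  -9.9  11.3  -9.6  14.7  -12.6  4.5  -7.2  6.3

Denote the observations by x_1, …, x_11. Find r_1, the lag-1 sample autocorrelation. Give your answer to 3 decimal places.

-0.861

Mean x̄ = (-1.3 − 10.3 + 13.0 − 9.9 + 11.3 − 9.6 + 14.7 − 12.6 + 4.5 − 7.2 + 6.3)/11 = -0.1000
Numerator Σ_{t=1}^{10}(x_t−x̄)(x_{t+1}−x̄) = -930.9800
Denominator Σ(x_t−x̄)² = 1081.1600
r_1 = -930.9800 / 1081.1600 = -0.861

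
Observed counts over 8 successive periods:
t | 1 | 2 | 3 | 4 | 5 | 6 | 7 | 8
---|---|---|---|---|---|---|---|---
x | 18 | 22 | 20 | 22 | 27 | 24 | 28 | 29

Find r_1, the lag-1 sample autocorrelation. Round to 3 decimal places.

0.381

Mean x̄ = (18 + 22 + 20 + 22 + 27 + 24 + 28 + 29)/8 = 23.7500
Deviations from mean: -5.7500, -1.7500, -3.7500, -1.7500, 3.2500, 0.2500, 4.2500, 5.2500
Σ(x_t−x̄)(x_{t+1}−x̄) = (10.0625) + (6.5625) + (6.5625) + (-5.6875) + (0.8125) + (1.0625) + (22.3125) = 41.6875
Denominator Σ(x_t−x̄)² = 109.5000
r_1 = 41.6875 / 109.5000 = 0.381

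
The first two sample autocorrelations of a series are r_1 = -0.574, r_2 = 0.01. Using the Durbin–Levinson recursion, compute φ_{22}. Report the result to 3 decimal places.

-0.476

φ_{22} = (r_2 − r_1²) / (1 − r_1²)
r_1² = (-0.574)² = 0.329476
Numerator = 0.01 − 0.3295 = -0.3195; denominator = 1 − 0.3295 = 0.6705
φ_{22} = -0.3195 / 0.6705 = -0.476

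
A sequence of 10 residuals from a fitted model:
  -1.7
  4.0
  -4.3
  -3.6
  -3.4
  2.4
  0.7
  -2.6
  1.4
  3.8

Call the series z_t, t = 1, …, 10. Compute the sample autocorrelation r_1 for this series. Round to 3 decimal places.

Mean z̄ = (-1.7 + 4.0 − 4.3 − 3.6 − 3.4 + 2.4 + 0.7 − 2.6 + 1.4 + 3.8)/10 = -0.3300
Numerator Σ_{t=1}^{9}(z_t−z̄)(z_{t+1}−z̄) = -4.7909
Denominator Σ(z_t−z̄)² = 90.2210
r_1 = -4.7909 / 90.2210 = -0.053

-0.053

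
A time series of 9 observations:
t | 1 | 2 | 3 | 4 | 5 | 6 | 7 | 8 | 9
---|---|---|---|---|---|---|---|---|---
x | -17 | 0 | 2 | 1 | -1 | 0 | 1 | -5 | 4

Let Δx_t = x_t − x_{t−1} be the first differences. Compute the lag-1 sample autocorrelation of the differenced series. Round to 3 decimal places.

First differences Δx: 17, 2, -1, -2, 1, 1, -6, 9
Mean of differences = 2.6250
Numerator Σ(Δx_t−Δx̄)(Δx_{t+1}−Δx̄) = -20.7656
Denominator Σ(Δx_t−Δx̄)² = 361.8750
r_1(Δx) = -20.7656 / 361.8750 = -0.057

-0.057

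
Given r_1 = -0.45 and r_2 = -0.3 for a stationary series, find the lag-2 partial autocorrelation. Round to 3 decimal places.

φ_{22} = (r_2 − r_1²) / (1 − r_1²)
r_1² = (-0.45)² = 0.2025
Numerator = -0.3 − 0.2025 = -0.5025; denominator = 1 − 0.2025 = 0.7975
φ_{22} = -0.5025 / 0.7975 = -0.630

-0.630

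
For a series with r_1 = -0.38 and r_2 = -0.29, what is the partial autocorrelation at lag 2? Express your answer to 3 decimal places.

φ_{22} = (r_2 − r_1²) / (1 − r_1²)
r_1² = (-0.38)² = 0.1444
Numerator = -0.29 − 0.1444 = -0.4344; denominator = 1 − 0.1444 = 0.8556
φ_{22} = -0.4344 / 0.8556 = -0.508

-0.508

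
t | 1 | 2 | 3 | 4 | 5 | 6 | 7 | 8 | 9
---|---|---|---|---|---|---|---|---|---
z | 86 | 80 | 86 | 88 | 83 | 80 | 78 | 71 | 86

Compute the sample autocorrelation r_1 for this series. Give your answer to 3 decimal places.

Mean z̄ = (86 + 80 + 86 + 88 + 83 + 80 + 78 + 71 + 86)/9 = 82.0000
Numerator Σ_{t=1}^{8}(z_t−z̄)(z_{t+1}−z̄) = 20.0000
Denominator Σ(z_t−z̄)² = 230.0000
r_1 = 20.0000 / 230.0000 = 0.087

0.087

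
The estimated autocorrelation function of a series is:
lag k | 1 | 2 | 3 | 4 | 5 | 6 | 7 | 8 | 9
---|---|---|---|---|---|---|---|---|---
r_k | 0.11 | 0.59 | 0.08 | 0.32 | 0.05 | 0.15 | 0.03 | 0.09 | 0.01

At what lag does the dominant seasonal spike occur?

2

The largest autocorrelation is r_2 = 0.59, with weaker echoes at lags 4 (0.32) and 6 (0.15); the remaining lags stay at or below 0.11.
The dominant spike at lag 2 indicates a seasonal period of 2.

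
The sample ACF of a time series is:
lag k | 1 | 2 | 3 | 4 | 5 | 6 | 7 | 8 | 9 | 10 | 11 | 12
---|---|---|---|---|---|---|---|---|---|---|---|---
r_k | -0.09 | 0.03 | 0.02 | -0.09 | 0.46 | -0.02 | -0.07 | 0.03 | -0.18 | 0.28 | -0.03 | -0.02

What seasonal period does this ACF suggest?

The largest autocorrelation is r_5 = 0.46, with a weaker echo at lag 10 (0.28); the remaining lags stay at or below 0.03.
The dominant spike at lag 5 indicates a seasonal period of 5.

5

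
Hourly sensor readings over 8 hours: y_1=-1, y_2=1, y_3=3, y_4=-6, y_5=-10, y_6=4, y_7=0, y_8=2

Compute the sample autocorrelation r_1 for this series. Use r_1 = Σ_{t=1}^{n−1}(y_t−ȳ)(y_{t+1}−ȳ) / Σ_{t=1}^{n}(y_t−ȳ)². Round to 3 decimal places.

-0.023

Mean ȳ = (-1 + 1 + 3 − 6 − 10 + 4 + 0 + 2)/8 = -0.8750
Deviations from mean: -0.1250, 1.8750, 3.8750, -5.1250, -9.1250, 4.8750, 0.8750, 2.8750
Σ(y_t−ȳ)(y_{t+1}−ȳ) = (-0.2344) + (7.2656) + (-19.8594) + (46.7656) + (-44.4844) + (4.2656) + (2.5156) = -3.7656
Denominator Σ(y_t−ȳ)² = 160.8750
r_1 = -3.7656 / 160.8750 = -0.023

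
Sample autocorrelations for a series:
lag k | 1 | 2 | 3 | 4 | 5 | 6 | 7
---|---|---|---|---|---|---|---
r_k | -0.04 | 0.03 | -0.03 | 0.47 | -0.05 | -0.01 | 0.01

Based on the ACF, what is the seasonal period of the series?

The largest autocorrelation is r_4 = 0.47; the remaining lags stay at or below 0.03.
The dominant spike at lag 4 indicates a seasonal period of 4.

4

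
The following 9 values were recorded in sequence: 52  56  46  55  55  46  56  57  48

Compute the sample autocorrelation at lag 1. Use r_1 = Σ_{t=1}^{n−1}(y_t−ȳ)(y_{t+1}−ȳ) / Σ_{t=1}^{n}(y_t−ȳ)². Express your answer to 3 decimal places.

-0.478

Mean ȳ = (52 + 56 + 46 + 55 + 55 + 46 + 56 + 57 + 48)/9 = 52.3333
Numerator Σ_{t=1}^{8}(y_t−ȳ)(y_{t+1}−ȳ) = -77.4444
Denominator Σ(y_t−ȳ)² = 162.0000
r_1 = -77.4444 / 162.0000 = -0.478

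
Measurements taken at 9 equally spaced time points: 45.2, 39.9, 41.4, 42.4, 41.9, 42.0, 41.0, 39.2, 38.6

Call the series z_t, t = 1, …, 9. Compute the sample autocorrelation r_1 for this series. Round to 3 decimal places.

Mean z̄ = (45.2 + 39.9 + 41.4 + 42.4 + 41.9 + 42.0 + 41.0 + 39.2 + 38.6)/9 = 41.2889
Numerator Σ_{t=1}^{8}(z_t−z̄)(z_{t+1}−z̄) = 1.6654
Denominator Σ(z_t−z̄)² = 31.0289
r_1 = 1.6654 / 31.0289 = 0.054

0.054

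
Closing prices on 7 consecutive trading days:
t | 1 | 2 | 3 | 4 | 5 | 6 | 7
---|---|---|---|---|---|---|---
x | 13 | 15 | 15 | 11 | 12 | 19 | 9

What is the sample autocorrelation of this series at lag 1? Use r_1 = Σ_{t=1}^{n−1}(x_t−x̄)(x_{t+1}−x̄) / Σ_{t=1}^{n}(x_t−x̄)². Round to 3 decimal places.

Mean x̄ = (13 + 15 + 15 + 11 + 12 + 19 + 9)/7 = 13.4286
Deviations from mean: -0.4286, 1.5714, 1.5714, -2.4286, -1.4286, 5.5714, -4.4286
Numerator Σ_{t=1}^{6}(x_t−x̄)(x_{t+1}−x̄) = -31.1837
Denominator Σ(x_t−x̄)² = 63.7143
r_1 = -31.1837 / 63.7143 = -0.489

-0.489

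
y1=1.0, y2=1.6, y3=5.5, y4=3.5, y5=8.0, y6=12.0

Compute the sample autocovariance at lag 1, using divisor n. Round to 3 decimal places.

Mean ȳ = (1.0 + 1.6 + 5.5 + 3.5 + 8.0 + 12.0)/6 = 5.2667
Deviations: -4.2667, -3.6667, 0.2333, -1.7667, 2.7333, 6.7333
Σ_{t=1}^{5}(y_t−ȳ)(y_{t+1}−ȳ) = 27.9522
γ_1 = 27.9522 / 6 = 4.659

4.659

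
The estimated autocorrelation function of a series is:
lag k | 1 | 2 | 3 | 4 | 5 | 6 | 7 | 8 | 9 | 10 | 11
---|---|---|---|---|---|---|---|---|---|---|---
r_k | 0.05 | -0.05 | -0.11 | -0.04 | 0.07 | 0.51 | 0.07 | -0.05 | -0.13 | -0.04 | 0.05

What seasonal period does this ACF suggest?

The largest autocorrelation is r_6 = 0.51; the remaining lags stay at or below 0.07.
The dominant spike at lag 6 indicates a seasonal period of 6.

6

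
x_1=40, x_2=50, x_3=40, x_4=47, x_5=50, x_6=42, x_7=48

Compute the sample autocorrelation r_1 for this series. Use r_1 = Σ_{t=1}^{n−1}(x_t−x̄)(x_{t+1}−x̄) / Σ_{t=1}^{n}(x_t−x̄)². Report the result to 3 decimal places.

Mean x̄ = (40 + 50 + 40 + 47 + 50 + 42 + 48)/7 = 45.2857
Deviations from mean: -5.2857, 4.7143, -5.2857, 1.7143, 4.7143, -3.2857, 2.7143
Σ(x_t−x̄)(x_{t+1}−x̄) = (-24.9184) + (-24.9184) + (-9.0612) + (8.0816) + (-15.4898) + (-8.9184) = -75.2245
Denominator Σ(x_t−x̄)² = 121.4286
r_1 = -75.2245 / 121.4286 = -0.619

-0.619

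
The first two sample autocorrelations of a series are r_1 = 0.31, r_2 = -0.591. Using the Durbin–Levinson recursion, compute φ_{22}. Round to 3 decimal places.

φ_{22} = (r_2 − r_1²) / (1 − r_1²)
r_1² = (0.31)² = 0.0961
Numerator = -0.591 − 0.0961 = -0.6871; denominator = 1 − 0.0961 = 0.9039
φ_{22} = -0.6871 / 0.9039 = -0.760

-0.760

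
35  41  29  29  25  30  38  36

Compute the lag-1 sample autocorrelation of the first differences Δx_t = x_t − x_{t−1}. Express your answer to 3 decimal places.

-0.234

First differences Δx: 6, -12, 0, -4, 5, 8, -2
Mean of differences = 0.1429
Numerator Σ(Δx_t−Δx̄)(Δx_{t+1}−Δx̄) = -67.5918
Denominator Σ(Δx_t−Δx̄)² = 288.8571
r_1(Δx) = -67.5918 / 288.8571 = -0.234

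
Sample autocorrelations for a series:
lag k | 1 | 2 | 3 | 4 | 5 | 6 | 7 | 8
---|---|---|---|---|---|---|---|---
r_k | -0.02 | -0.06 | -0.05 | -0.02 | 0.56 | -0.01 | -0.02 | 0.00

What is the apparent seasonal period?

5

The largest autocorrelation is r_5 = 0.56; the remaining lags stay at or below 0.00.
The dominant spike at lag 5 indicates a seasonal period of 5.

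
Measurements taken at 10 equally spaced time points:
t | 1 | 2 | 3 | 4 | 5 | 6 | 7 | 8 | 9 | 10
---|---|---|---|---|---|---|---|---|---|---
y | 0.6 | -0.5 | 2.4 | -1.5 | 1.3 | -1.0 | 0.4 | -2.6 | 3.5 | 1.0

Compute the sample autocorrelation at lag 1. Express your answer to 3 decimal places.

-0.538

Mean ȳ = (0.6 − 0.5 + 2.4 − 1.5 + 1.3 − 1.0 + 0.4 − 2.6 + 3.5 + 1.0)/10 = 0.3600
Numerator Σ_{t=1}^{9}(y_t−ȳ)(y_{t+1}−ȳ) = -16.2396
Denominator Σ(y_t−ȳ)² = 30.1840
r_1 = -16.2396 / 30.1840 = -0.538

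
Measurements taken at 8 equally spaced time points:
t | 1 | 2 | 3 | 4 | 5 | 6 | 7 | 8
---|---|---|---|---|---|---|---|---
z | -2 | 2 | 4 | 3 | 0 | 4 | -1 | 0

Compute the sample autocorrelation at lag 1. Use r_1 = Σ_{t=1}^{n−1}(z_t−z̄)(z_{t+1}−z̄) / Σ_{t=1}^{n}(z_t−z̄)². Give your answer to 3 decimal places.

-0.122

Mean z̄ = (-2 + 2 + 4 + 3 + 0 + 4 − 1 + 0)/8 = 1.2500
Numerator Σ_{t=1}^{7}(z_t−z̄)(z_{t+1}−z̄) = -4.5625
Denominator Σ(z_t−z̄)² = 37.5000
r_1 = -4.5625 / 37.5000 = -0.122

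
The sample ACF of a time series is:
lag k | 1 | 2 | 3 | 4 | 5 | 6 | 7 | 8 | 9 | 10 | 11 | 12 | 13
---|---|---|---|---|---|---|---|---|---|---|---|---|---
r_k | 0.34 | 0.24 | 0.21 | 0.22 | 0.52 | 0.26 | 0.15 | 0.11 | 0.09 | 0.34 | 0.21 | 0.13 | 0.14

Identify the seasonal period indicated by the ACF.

The largest autocorrelation is r_5 = 0.52; the remaining lags stay at or below 0.34. The elevated value at lag 1 (0.34), dropping to 0.24 at lag 2, reflects decaying short-term dependence rather than seasonality.
The dominant spike at lag 5 indicates a seasonal period of 5.

5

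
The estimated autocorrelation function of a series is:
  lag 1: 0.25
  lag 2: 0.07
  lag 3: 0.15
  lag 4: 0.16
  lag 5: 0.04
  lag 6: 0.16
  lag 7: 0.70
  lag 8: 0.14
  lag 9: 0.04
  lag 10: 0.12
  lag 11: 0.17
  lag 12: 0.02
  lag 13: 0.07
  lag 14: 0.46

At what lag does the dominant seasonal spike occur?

7

The largest autocorrelation is r_7 = 0.70, with a weaker echo at lag 14 (0.46); the remaining lags stay at or below 0.25. The elevated value at lag 1 (0.25), dropping to 0.07 at lag 2, reflects decaying short-term dependence rather than seasonality.
The dominant spike at lag 7 indicates a seasonal period of 7.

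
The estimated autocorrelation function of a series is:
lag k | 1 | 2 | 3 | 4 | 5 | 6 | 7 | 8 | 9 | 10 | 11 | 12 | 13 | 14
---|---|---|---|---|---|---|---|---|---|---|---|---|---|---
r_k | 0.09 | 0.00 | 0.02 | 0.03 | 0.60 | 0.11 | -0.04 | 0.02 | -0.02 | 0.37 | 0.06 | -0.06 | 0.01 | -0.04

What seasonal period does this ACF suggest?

5

The largest autocorrelation is r_5 = 0.60, with a weaker echo at lag 10 (0.37); the remaining lags stay at or below 0.11.
The dominant spike at lag 5 indicates a seasonal period of 5.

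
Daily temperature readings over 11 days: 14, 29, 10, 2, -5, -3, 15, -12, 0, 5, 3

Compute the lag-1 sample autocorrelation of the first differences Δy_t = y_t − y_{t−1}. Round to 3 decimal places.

First differences Δy: 15, -19, -8, -7, 2, 18, -27, 12, 5, -2
Mean of differences = -1.1000
Numerator Σ(Δy_t−Δȳ)(Δy_{t+1}−Δȳ) = -842.6100
Denominator Σ(Δy_t−Δȳ)² = 1916.9000
r_1(Δy) = -842.6100 / 1916.9000 = -0.440

-0.440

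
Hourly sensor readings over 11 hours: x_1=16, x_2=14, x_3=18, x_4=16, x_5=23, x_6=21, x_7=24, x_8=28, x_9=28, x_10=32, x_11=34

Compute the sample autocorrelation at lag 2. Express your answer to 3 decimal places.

0.450

Mean x̄ = (16 + 14 + 18 + 16 + 23 + 21 + 24 + 28 + 28 + 32 + 34)/11 = 23.0909
Numerator Σ_{t=1}^{9}(x_t−x̄)(x_{t+2}−x̄) = 207.2562
Denominator Σ(x_t−x̄)² = 460.9091
r_2 = 207.2562 / 460.9091 = 0.450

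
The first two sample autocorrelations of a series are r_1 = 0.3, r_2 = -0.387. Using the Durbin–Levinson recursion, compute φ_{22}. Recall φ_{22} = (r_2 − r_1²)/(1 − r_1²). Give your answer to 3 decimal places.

-0.524

φ_{22} = (r_2 − r_1²) / (1 − r_1²)
r_1² = (0.3)² = 0.09
Numerator = -0.387 − 0.0900 = -0.4770; denominator = 1 − 0.0900 = 0.9100
φ_{22} = -0.4770 / 0.9100 = -0.524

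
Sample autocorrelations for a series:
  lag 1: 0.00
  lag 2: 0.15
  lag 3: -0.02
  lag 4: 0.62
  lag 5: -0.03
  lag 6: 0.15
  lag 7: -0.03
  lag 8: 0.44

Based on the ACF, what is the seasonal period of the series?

4

The largest autocorrelation is r_4 = 0.62, with a weaker echo at lag 8 (0.44); the remaining lags stay at or below 0.15.
The dominant spike at lag 4 indicates a seasonal period of 4.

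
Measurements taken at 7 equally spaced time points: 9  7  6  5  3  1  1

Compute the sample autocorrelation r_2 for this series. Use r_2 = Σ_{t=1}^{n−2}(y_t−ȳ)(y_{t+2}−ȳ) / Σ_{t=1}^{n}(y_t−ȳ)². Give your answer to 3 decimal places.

0.165

Mean ȳ = (9 + 7 + 6 + 5 + 3 + 1 + 1)/7 = 4.5714
Σ(y_t−ȳ)(y_{t+2}−ȳ) = (6.3265) + (1.0408) + (-2.2449) + (-1.5306) + (5.6122) = 9.2041
Denominator Σ(y_t−ȳ)² = 55.7143
r_2 = 9.2041 / 55.7143 = 0.165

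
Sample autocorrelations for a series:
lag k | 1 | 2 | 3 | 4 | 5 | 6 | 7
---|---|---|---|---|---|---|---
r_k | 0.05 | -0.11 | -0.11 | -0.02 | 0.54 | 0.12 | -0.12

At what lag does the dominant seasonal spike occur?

The largest autocorrelation is r_5 = 0.54; the remaining lags stay at or below 0.12.
The dominant spike at lag 5 indicates a seasonal period of 5.

5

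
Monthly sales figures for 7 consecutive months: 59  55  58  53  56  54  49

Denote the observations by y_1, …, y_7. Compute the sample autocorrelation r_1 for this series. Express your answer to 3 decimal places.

-0.043

Mean ȳ = (59 + 55 + 58 + 53 + 56 + 54 + 49)/7 = 54.8571
Numerator Σ_{t=1}^{6}(y_t−ȳ)(y_{t+1}−ȳ) = -2.8776
Denominator Σ(y_t−ȳ)² = 66.8571
r_1 = -2.8776 / 66.8571 = -0.043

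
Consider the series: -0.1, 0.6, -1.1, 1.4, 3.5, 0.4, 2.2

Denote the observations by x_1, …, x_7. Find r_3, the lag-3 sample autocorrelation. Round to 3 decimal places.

Mean x̄ = (-0.1 + 0.6 − 1.1 + 1.4 + 3.5 + 0.4 + 2.2)/7 = 0.9857
Deviations from mean: -1.0857, -0.3857, -2.0857, 0.4143, 2.5143, -0.5857, 1.2143
Σ(x_t−x̄)(x_{t+3}−x̄) = (-0.4498) + (-0.9698) + (1.2216) + (0.5031) = 0.3051
Denominator Σ(x_t−x̄)² = 13.9886
r_3 = 0.3051 / 13.9886 = 0.022

0.022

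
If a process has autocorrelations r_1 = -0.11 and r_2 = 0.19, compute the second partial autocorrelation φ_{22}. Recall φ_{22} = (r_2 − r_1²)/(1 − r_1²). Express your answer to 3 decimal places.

0.180

φ_{22} = (r_2 − r_1²) / (1 − r_1²)
r_1² = (-0.11)² = 0.0121
Numerator = 0.19 − 0.0121 = 0.1779; denominator = 1 − 0.0121 = 0.9879
φ_{22} = 0.1779 / 0.9879 = 0.180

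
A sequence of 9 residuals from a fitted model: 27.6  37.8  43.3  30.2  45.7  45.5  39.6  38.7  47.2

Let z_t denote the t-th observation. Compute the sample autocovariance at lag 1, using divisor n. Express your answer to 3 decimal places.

Mean z̄ = (27.6 + 37.8 + 43.3 + 30.2 + 45.7 + 45.5 + 39.6 + 38.7 + 47.2)/9 = 39.5111
Σ_{t=1}^{8}(z_t−z̄)(z_{t+1}−z̄) = -47.7179
γ_1 = -47.7179 / 9 = -5.302

-5.302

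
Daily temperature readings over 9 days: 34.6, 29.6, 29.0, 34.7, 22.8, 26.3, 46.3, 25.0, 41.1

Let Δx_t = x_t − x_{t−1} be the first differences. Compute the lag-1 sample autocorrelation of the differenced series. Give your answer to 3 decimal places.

-0.611

First differences Δx: -5.0, -0.6, 5.7, -11.9, 3.5, 20.0, -21.3, 16.1
Mean of differences = 0.8125
Numerator Σ(Δx_t−Δx̄)(Δx_{t+1}−Δx̄) = -805.7527
Denominator Σ(Δx_t−Δx̄)² = 1319.3288
r_1(Δx) = -805.7527 / 1319.3288 = -0.611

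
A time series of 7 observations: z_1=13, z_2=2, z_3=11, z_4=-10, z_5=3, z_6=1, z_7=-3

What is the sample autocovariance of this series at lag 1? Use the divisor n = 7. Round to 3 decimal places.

-16.414

Mean z̄ = (13 + 2 + 11 − 10 + 3 + 1 − 3)/7 = 2.4286
Σ_{t=1}^{6}(z_t−z̄)(z_{t+1}−z̄) = -114.8980
γ_1 = -114.8980 / 7 = -16.414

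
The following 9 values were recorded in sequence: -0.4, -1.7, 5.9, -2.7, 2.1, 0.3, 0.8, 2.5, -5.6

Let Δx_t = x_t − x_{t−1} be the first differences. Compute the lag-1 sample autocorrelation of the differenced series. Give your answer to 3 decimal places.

-0.607

First differences Δx: -1.3, 7.6, -8.6, 4.8, -1.8, 0.5, 1.7, -8.1
Mean of differences = -0.6500
Numerator Σ(Δx_t−Δx̄)(Δx_{t+1}−Δx̄) = -136.6725
Denominator Σ(Δx_t−Δx̄)² = 225.0600
r_1(Δx) = -136.6725 / 225.0600 = -0.607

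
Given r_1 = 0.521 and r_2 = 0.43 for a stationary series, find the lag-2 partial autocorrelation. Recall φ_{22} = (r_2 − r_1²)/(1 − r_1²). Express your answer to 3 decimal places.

0.218

φ_{22} = (r_2 − r_1²) / (1 − r_1²)
r_1² = (0.521)² = 0.271441
Numerator = 0.43 − 0.2714 = 0.1586; denominator = 1 − 0.2714 = 0.7286
φ_{22} = 0.1586 / 0.7286 = 0.218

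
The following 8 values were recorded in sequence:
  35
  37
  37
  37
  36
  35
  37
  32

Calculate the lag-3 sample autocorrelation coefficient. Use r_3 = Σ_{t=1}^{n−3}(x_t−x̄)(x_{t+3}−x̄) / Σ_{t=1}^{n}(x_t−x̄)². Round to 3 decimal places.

Mean x̄ = (35 + 37 + 37 + 37 + 36 + 35 + 37 + 32)/8 = 35.7500
Numerator Σ_{t=1}^{5}(x_t−x̄)(x_{t+3}−x̄) = -0.9375
Denominator Σ(x_t−x̄)² = 21.5000
r_3 = -0.9375 / 21.5000 = -0.044

-0.044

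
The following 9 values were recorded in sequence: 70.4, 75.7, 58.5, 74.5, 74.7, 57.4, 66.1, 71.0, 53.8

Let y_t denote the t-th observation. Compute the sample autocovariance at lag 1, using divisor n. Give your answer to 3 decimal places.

-19.019

Mean ȳ = (70.4 + 75.7 + 58.5 + 74.5 + 74.7 + 57.4 + 66.1 + 71.0 + 53.8)/9 = 66.9000
Σ_{t=1}^{8}(y_t−ȳ)(y_{t+1}−ȳ) = -171.1700
γ_1 = -171.1700 / 9 = -19.019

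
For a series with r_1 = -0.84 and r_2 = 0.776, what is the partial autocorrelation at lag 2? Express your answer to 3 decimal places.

0.239

φ_{22} = (r_2 − r_1²) / (1 − r_1²)
r_1² = (-0.84)² = 0.7056
Numerator = 0.776 − 0.7056 = 0.0704; denominator = 1 − 0.7056 = 0.2944
φ_{22} = 0.0704 / 0.2944 = 0.239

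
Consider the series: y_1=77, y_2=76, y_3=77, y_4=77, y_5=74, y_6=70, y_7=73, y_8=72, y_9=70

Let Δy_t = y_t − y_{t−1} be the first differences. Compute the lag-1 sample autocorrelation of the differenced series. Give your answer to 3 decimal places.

-0.180

First differences Δy: -1, 1, 0, -3, -4, 3, -1, -2
Mean of differences = -0.8750
Numerator Σ(Δy_t−Δȳ)(Δy_{t+1}−Δȳ) = -6.2656
Denominator Σ(Δy_t−Δȳ)² = 34.8750
r_1(Δy) = -6.2656 / 34.8750 = -0.180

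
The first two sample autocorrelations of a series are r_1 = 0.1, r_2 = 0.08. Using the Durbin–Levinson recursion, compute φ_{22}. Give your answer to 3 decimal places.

φ_{22} = (r_2 − r_1²) / (1 − r_1²)
r_1² = (0.1)² = 0.01
Numerator = 0.08 − 0.0100 = 0.0700; denominator = 1 − 0.0100 = 0.9900
φ_{22} = 0.0700 / 0.9900 = 0.071

0.071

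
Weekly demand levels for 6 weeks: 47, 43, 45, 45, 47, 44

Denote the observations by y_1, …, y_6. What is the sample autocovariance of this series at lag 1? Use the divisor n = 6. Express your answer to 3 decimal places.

Mean ȳ = (47 + 43 + 45 + 45 + 47 + 44)/6 = 45.1667
Σ_{t=1}^{5}(y_t−ȳ)(y_{t+1}−ȳ) = -6.0278
γ_1 = -6.0278 / 6 = -1.005

-1.005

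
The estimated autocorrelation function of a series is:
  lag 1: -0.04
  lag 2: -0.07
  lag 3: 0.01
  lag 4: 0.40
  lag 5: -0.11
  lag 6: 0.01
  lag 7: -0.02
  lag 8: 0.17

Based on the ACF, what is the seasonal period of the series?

4

The largest autocorrelation is r_4 = 0.40, with a weaker echo at lag 8 (0.17); the remaining lags stay at or below 0.01.
The dominant spike at lag 4 indicates a seasonal period of 4.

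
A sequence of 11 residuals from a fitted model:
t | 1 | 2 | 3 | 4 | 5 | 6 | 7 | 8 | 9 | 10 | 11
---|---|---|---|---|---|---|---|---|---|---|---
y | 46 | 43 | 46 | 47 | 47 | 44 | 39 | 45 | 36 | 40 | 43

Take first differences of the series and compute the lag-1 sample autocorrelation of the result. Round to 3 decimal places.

First differences Δy: -3, 3, 1, 0, -3, -5, 6, -9, 4, 3
Mean of differences = -0.3000
Numerator Σ(Δy_t−Δȳ)(Δy_{t+1}−Δȳ) = -99.9900
Denominator Σ(Δy_t−Δȳ)² = 194.1000
r_1(Δy) = -99.9900 / 194.1000 = -0.515

-0.515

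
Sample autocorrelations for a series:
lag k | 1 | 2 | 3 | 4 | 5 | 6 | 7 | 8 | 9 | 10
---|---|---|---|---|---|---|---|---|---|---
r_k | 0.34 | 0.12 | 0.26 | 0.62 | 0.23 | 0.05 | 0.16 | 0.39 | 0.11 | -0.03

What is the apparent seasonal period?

4

The largest autocorrelation is r_4 = 0.62, with a weaker echo at lag 8 (0.39); the remaining lags stay at or below 0.34. The elevated value at lag 1 (0.34), dropping to 0.12 at lag 2, reflects decaying short-term dependence rather than seasonality.
The dominant spike at lag 4 indicates a seasonal period of 4.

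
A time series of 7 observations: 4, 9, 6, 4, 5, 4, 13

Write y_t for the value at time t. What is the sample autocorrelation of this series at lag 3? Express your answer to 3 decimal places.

-0.182

Mean ȳ = (4 + 9 + 6 + 4 + 5 + 4 + 13)/7 = 6.4286
Σ(y_t−ȳ)(y_{t+3}−ȳ) = (5.8980) + (-3.6735) + (1.0408) + (-15.9592) = -12.6939
Denominator Σ(y_t−ȳ)² = 69.7143
r_3 = -12.6939 / 69.7143 = -0.182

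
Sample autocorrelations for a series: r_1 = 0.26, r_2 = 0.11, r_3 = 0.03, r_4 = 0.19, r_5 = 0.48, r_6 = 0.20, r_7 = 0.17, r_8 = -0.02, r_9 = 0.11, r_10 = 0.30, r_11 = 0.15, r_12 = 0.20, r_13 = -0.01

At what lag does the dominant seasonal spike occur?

5

The largest autocorrelation is r_5 = 0.48, with a weaker echo at lag 10 (0.30); the remaining lags stay at or below 0.26. The elevated value at lag 1 (0.26), dropping to 0.11 at lag 2, reflects decaying short-term dependence rather than seasonality.
The dominant spike at lag 5 indicates a seasonal period of 5.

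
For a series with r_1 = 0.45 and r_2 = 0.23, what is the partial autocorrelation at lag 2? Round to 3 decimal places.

φ_{22} = (r_2 − r_1²) / (1 − r_1²)
r_1² = (0.45)² = 0.2025
Numerator = 0.23 − 0.2025 = 0.0275; denominator = 1 − 0.2025 = 0.7975
φ_{22} = 0.0275 / 0.7975 = 0.034

0.034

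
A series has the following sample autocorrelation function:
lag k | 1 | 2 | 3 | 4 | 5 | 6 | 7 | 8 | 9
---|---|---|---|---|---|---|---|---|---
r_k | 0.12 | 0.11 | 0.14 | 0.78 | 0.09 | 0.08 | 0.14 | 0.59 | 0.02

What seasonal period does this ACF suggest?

4

The largest autocorrelation is r_4 = 0.78, with a weaker echo at lag 8 (0.59); the remaining lags stay at or below 0.14.
The dominant spike at lag 4 indicates a seasonal period of 4.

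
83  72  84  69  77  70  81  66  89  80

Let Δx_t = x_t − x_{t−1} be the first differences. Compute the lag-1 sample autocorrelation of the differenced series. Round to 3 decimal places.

First differences Δx: -11, 12, -15, 8, -7, 11, -15, 23, -9
Mean of differences = -0.3333
Numerator Σ(Δx_t−Δx̄)(Δx_{t+1}−Δx̄) = -1276.4444
Denominator Σ(Δx_t−Δx̄)² = 1558.0000
r_1(Δx) = -1276.4444 / 1558.0000 = -0.819

-0.819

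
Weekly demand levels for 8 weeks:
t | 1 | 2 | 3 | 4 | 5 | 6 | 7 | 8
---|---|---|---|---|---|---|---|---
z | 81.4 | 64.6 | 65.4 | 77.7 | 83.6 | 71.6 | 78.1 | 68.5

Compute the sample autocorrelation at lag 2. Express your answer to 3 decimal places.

Mean z̄ = (81.4 + 64.6 + 65.4 + 77.7 + 83.6 + 71.6 + 78.1 + 68.5)/8 = 73.8625
Deviations from mean: 7.5375, -9.2625, -8.4625, 3.8375, 9.7375, -2.2625, 4.2375, -5.3625
Σ(z_t−z̄)(z_{t+2}−z̄) = (-63.7861) + (-35.5448) + (-82.4036) + (-8.6823) + (41.2627) + (12.1327) = -137.0216
Denominator Σ(z_t−z̄)² = 375.5988
r_2 = -137.0216 / 375.5988 = -0.365

-0.365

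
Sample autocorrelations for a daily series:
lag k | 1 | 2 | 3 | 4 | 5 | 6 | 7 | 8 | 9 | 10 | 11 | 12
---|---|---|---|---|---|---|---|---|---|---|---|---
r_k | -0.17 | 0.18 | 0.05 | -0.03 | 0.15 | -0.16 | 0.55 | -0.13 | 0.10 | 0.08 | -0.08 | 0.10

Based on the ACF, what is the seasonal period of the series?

7

The largest autocorrelation is r_7 = 0.55; the remaining lags stay at or below 0.18.
The dominant spike at lag 7 indicates a seasonal period of 7.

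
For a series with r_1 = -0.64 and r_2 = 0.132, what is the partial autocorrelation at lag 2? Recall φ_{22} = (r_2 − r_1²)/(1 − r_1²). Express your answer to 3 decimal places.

φ_{22} = (r_2 − r_1²) / (1 − r_1²)
r_1² = (-0.64)² = 0.4096
Numerator = 0.132 − 0.4096 = -0.2776; denominator = 1 − 0.4096 = 0.5904
φ_{22} = -0.2776 / 0.5904 = -0.470

-0.470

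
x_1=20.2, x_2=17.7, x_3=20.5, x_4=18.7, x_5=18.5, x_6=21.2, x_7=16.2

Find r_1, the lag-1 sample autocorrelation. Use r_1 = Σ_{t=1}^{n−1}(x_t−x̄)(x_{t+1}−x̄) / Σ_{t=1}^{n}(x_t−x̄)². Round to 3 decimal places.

Mean x̄ = (20.2 + 17.7 + 20.5 + 18.7 + 18.5 + 21.2 + 16.2)/7 = 19.0000
Σ(x_t−x̄)(x_{t+1}−x̄) = (-1.5600) + (-1.9500) + (-0.4500) + (0.1500) + (-1.1000) + (-6.1600) = -11.0700
Denominator Σ(x_t−x̄)² = 18.4000
r_1 = -11.0700 / 18.4000 = -0.602

-0.602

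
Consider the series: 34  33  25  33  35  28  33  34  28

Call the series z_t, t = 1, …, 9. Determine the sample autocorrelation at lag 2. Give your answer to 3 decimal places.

Mean z̄ = (34 + 33 + 25 + 33 + 35 + 28 + 33 + 34 + 28)/9 = 31.4444
Numerator Σ_{t=1}^{7}(z_t−z̄)(z_{t+2}−z̄) = -50.9506
Denominator Σ(z_t−z̄)² = 98.2222
r_2 = -50.9506 / 98.2222 = -0.519

-0.519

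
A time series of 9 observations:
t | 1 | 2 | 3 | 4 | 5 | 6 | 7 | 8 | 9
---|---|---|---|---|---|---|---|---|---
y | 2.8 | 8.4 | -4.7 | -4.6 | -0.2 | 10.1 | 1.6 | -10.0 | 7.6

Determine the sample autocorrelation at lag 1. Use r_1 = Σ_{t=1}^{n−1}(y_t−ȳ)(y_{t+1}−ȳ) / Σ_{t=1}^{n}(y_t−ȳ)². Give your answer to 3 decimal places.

-0.198

Mean ȳ = (2.8 + 8.4 − 4.7 − 4.6 − 0.2 + 10.1 + 1.6 − 10.0 + 7.6)/9 = 1.2222
Numerator Σ_{t=1}^{8}(y_t−ȳ)(y_{t+1}−ȳ) = -73.5072
Denominator Σ(y_t−ȳ)² = 370.5756
r_1 = -73.5072 / 370.5756 = -0.198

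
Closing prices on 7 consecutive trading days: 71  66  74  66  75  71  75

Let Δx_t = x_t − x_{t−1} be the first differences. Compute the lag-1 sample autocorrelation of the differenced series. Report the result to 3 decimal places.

-0.880

First differences Δx: -5, 8, -8, 9, -4, 4
Mean of differences = 0.6667
Numerator Σ(Δx_t−Δx̄)(Δx_{t+1}−Δx̄) = -231.7778
Denominator Σ(Δx_t−Δx̄)² = 263.3333
r_1(Δx) = -231.7778 / 263.3333 = -0.880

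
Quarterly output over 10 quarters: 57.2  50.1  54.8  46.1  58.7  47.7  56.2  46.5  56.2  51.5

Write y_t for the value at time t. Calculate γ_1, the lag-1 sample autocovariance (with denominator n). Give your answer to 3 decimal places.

Mean ȳ = (57.2 + 50.1 + 54.8 + 46.1 + 58.7 + 47.7 + 56.2 + 46.5 + 56.2 + 51.5)/10 = 52.5000
Σ_{t=1}^{9}(y_t−ȳ)(y_{t+1}−ȳ) = -166.8200
γ_1 = -166.8200 / 10 = -16.682

-16.682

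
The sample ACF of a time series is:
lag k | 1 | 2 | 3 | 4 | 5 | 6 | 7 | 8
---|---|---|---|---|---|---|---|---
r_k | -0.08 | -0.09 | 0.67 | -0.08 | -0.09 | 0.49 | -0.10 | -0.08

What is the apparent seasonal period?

3

The largest autocorrelation is r_3 = 0.67, with a weaker echo at lag 6 (0.49); the remaining lags stay at or below -0.08.
The dominant spike at lag 3 indicates a seasonal period of 3.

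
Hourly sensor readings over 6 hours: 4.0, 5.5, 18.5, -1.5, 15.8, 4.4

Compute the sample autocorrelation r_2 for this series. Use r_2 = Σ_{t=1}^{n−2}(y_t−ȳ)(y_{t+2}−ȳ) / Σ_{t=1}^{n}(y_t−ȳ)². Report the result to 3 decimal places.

Mean ȳ = (4.0 + 5.5 + 18.5 − 1.5 + 15.8 + 4.4)/6 = 7.7833
Σ(y_t−ȳ)(y_{t+2}−ȳ) = (-40.5447) + (21.1969) + (85.9119) + (31.4086) = 97.9728
Denominator Σ(y_t−ȳ)² = 296.2683
r_2 = 97.9728 / 296.2683 = 0.331

0.331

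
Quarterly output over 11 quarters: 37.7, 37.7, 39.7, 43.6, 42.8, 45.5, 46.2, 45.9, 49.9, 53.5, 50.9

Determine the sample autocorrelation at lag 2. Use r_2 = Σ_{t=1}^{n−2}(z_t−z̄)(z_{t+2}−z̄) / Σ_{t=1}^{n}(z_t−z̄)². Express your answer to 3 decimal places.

0.363

Mean z̄ = (37.7 + 37.7 + 39.7 + 43.6 + 42.8 + 45.5 + 46.2 + 45.9 + 49.9 + 53.5 + 50.9)/11 = 44.8545
Numerator Σ_{t=1}^{9}(z_t−z̄)(z_{t+2}−z̄) = 99.8740
Denominator Σ(z_t−z̄)² = 274.8073
r_2 = 99.8740 / 274.8073 = 0.363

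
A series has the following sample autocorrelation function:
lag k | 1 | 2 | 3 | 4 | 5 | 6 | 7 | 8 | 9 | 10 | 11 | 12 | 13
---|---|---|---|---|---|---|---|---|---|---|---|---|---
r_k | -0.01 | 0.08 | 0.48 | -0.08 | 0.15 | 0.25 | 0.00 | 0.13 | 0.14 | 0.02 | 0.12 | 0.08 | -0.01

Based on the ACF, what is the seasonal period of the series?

3

The largest autocorrelation is r_3 = 0.48, with a weaker echo at lag 6 (0.25); the remaining lags stay at or below 0.15.
The dominant spike at lag 3 indicates a seasonal period of 3.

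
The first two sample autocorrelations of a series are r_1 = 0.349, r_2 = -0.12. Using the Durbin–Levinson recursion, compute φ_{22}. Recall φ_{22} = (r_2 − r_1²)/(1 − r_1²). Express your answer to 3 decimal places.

-0.275

φ_{22} = (r_2 − r_1²) / (1 − r_1²)
r_1² = (0.349)² = 0.121801
Numerator = -0.12 − 0.1218 = -0.2418; denominator = 1 − 0.1218 = 0.8782
φ_{22} = -0.2418 / 0.8782 = -0.275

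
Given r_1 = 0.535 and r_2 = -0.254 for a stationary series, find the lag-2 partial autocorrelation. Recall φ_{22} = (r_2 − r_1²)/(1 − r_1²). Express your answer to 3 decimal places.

φ_{22} = (r_2 − r_1²) / (1 − r_1²)
r_1² = (0.535)² = 0.286225
Numerator = -0.254 − 0.2862 = -0.5402; denominator = 1 − 0.2862 = 0.7138
φ_{22} = -0.5402 / 0.7138 = -0.757

-0.757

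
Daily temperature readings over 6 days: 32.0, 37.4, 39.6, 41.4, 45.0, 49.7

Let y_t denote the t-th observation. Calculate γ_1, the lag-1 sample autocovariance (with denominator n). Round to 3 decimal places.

12.195

Mean ȳ = (32.0 + 37.4 + 39.6 + 41.4 + 45.0 + 49.7)/6 = 40.8500
Deviations: -8.8500, -3.4500, -1.2500, 0.5500, 4.1500, 8.8500
Σ_{t=1}^{5}(y_t−ȳ)(y_{t+1}−ȳ) = 73.1675
γ_1 = 73.1675 / 6 = 12.195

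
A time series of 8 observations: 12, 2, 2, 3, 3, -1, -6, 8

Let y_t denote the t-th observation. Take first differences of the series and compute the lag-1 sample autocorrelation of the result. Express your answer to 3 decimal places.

-0.164

First differences Δy: -10, 0, 1, 0, -4, -5, 14
Mean of differences = -0.5714
Numerator Σ(Δy_t−Δȳ)(Δy_{t+1}−Δȳ) = -54.8980
Denominator Σ(Δy_t−Δȳ)² = 335.7143
r_1(Δy) = -54.8980 / 335.7143 = -0.164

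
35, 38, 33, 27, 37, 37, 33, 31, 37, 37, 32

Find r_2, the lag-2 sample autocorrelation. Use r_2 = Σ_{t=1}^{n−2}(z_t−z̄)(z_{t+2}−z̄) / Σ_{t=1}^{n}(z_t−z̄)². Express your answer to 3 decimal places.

-0.709

Mean z̄ = (35 + 38 + 33 + 27 + 37 + 37 + 33 + 31 + 37 + 37 + 32)/11 = 34.2727
Numerator Σ_{t=1}^{9}(z_t−z̄)(z_{t+2}−z̄) = -82.3306
Denominator Σ(z_t−z̄)² = 116.1818
r_2 = -82.3306 / 116.1818 = -0.709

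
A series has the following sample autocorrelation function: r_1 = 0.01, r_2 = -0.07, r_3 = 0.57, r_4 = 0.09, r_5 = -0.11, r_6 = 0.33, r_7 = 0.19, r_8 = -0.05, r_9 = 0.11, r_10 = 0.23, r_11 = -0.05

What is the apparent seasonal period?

The largest autocorrelation is r_3 = 0.57, with a weaker echo at lag 6 (0.33); the remaining lags stay at or below 0.23.
The dominant spike at lag 3 indicates a seasonal period of 3.

3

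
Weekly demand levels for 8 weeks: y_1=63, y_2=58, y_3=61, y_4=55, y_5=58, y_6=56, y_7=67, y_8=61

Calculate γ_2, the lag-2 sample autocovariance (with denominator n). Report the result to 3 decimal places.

1.465

Mean ȳ = (63 + 58 + 61 + 55 + 58 + 56 + 67 + 61)/8 = 59.8750
Deviations: 3.1250, -1.8750, 1.1250, -4.8750, -1.8750, -3.8750, 7.1250, 1.1250
Σ_{t=1}^{6}(y_t−ȳ)(y_{t+2}−ȳ) = 11.7188
γ_2 = 11.7188 / 8 = 1.465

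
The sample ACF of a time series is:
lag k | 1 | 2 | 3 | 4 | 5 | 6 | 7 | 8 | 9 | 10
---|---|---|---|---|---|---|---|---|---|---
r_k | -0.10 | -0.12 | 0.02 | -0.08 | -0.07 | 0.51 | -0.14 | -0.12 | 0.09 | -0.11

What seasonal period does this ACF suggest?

6

The largest autocorrelation is r_6 = 0.51; the remaining lags stay at or below 0.09.
The dominant spike at lag 6 indicates a seasonal period of 6.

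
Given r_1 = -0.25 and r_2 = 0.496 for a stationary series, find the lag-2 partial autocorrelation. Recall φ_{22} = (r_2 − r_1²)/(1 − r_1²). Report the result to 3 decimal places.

φ_{22} = (r_2 − r_1²) / (1 − r_1²)
r_1² = (-0.25)² = 0.0625
Numerator = 0.496 − 0.0625 = 0.4335; denominator = 1 − 0.0625 = 0.9375
φ_{22} = 0.4335 / 0.9375 = 0.462

0.462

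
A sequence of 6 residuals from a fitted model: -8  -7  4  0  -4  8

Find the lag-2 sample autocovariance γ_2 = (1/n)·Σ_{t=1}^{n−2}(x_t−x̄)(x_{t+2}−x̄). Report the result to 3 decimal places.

-7.676

Mean x̄ = (-8 − 7 + 4 + 0 − 4 + 8)/6 = -1.1667
Σ_{t=1}^{4}(x_t−x̄)(x_{t+2}−x̄) = -46.0556
γ_2 = -46.0556 / 6 = -7.676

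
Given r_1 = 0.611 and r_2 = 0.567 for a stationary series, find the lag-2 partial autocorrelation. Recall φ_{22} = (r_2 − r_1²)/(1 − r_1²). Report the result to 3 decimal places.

φ_{22} = (r_2 − r_1²) / (1 − r_1²)
r_1² = (0.611)² = 0.373321
Numerator = 0.567 − 0.3733 = 0.1937; denominator = 1 − 0.3733 = 0.6267
φ_{22} = 0.1937 / 0.6267 = 0.309

0.309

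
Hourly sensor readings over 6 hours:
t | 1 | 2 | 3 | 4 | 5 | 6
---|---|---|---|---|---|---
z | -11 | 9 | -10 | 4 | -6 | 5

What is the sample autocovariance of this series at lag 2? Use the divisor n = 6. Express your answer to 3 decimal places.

35.417

Mean z̄ = (-11 + 9 − 10 + 4 − 6 + 5)/6 = -1.5000
Σ_{t=1}^{4}(z_t−z̄)(z_{t+2}−z̄) = 212.5000
γ_2 = 212.5000 / 6 = 35.417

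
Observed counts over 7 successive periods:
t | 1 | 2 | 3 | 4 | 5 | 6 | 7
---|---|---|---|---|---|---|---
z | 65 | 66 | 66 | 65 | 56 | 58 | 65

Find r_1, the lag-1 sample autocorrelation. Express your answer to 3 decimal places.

0.308

Mean z̄ = (65 + 66 + 66 + 65 + 56 + 58 + 65)/7 = 63.0000
Deviations from mean: 2.0000, 3.0000, 3.0000, 2.0000, -7.0000, -5.0000, 2.0000
Numerator Σ_{t=1}^{6}(z_t−z̄)(z_{t+1}−z̄) = 32.0000
Denominator Σ(z_t−z̄)² = 104.0000
r_1 = 32.0000 / 104.0000 = 0.308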